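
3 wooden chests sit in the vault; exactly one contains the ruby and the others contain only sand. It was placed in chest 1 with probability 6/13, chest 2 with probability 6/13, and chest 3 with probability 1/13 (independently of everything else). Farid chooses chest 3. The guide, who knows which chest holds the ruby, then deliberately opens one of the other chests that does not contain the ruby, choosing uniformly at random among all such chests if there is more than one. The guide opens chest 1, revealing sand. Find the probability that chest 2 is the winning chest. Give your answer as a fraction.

Apply Bayes' rule, conditioning on where the ruby actually is.
If it is in chest 1 (prior 6/13): the guide opened chest 1, so this case is ruled out; weight (6/13)·0 = 0.
If it is in chest 2 (prior 6/13): the guide has no choice, probability 1; weight (6/13)·1 = 6/13.
If it is in chest 3 (prior 1/13): the guide has 2 equally likely choices, so probability 1/2; weight (1/13)·(1/2) = 1/26.
The weights sum to 1/2.
So P(the ruby in chest 2 | the guide opened chest 1) = (6/13) / (1/2) = 12/13.

12/13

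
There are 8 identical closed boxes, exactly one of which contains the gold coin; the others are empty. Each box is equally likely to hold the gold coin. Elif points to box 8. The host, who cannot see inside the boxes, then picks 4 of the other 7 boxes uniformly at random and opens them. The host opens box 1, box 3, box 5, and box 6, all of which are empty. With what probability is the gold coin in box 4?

1/4

Consider each possible location of the gold coin in turn.
If it is in any of boxes 1, 3, 5, and 6 (prior 1/8 each): that box was opened and seen not to hold the prize — ruled out; weight (1/8)·0 = 0 each.
If it is in any of boxes 2, 4, 7, and 8 (prior 1/8 each): the host picks exactly this set with probability 1/35 regardless, and none is the prize; weight (1/8)·(1/35) = 1/280 each.
The weights sum to 1/70.
So P(the gold coin in box 4 | the host opened box 1, box 3, box 5, and box 6) = (1/280) / (1/70) = 1/4.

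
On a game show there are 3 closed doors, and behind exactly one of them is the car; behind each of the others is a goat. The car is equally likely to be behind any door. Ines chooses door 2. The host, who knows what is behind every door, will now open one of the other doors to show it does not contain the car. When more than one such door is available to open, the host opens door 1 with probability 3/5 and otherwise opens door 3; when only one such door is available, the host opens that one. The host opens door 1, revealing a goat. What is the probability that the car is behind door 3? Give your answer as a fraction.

5/8

Condition on the true location of the car.
If it is behind door 1 (prior 1/3): the host opened door 1, so this case is ruled out; weight (1/3)·0 = 0.
If it is behind door 2 (prior 1/3): door 1 is available, opened with probability 3/5; weight (1/3)·(3/5) = 1/5.
If it is behind door 3 (prior 1/3): only door 1 is available, probability 1; weight (1/3)·1 = 1/3.
The weights sum to 8/15.
So P(the car behind door 3 | the host opened door 1) = (1/3) / (8/15) = 5/8.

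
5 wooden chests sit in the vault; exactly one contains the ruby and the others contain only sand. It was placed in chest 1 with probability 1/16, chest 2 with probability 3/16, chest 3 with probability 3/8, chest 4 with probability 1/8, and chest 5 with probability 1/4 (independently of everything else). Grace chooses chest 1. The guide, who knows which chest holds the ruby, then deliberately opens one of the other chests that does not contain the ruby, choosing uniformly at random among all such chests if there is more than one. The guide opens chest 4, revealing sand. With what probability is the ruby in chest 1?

Condition on the true location of the ruby.
If it is in chest 1 (prior 1/16): the guide has 4 equally likely choices, so probability 1/4; weight (1/16)·(1/4) = 1/64.
If it is in chest 2 (prior 3/16): the guide has 3 equally likely choices, so probability 1/3; weight (3/16)·(1/3) = 1/16.
If it is in chest 3 (prior 3/8): the guide has 3 equally likely choices, so probability 1/3; weight (3/8)·(1/3) = 1/8.
If it is in chest 4 (prior 1/8): the guide opened chest 4, so this case is ruled out; weight (1/8)·0 = 0.
If it is in chest 5 (prior 1/4): the guide has 3 equally likely choices, so probability 1/3; weight (1/4)·(1/3) = 1/12.
The weights sum to 55/192.
So P(the ruby in chest 1 | the guide opened chest 4) = (1/64) / (55/192) = 3/55.

3/55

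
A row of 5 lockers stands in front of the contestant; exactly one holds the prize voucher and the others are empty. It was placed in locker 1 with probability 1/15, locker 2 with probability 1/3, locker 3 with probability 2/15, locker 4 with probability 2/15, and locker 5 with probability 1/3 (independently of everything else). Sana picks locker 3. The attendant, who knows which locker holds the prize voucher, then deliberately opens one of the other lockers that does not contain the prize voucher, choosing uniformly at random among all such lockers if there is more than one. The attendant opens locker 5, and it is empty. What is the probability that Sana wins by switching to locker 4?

Apply Bayes' rule, conditioning on where the prize voucher actually is.
If it is in locker 1 (prior 1/15): the attendant has 3 equally likely choices, so probability 1/3; weight (1/15)·(1/3) = 1/45.
If it is in locker 2 (prior 1/3): the attendant has 3 equally likely choices, so probability 1/3; weight (1/3)·(1/3) = 1/9.
If it is in locker 3 (prior 2/15): the attendant has 4 equally likely choices, so probability 1/4; weight (2/15)·(1/4) = 1/30.
If it is in locker 4 (prior 2/15): the attendant has 3 equally likely choices, so probability 1/3; weight (2/15)·(1/3) = 2/45.
If it is in locker 5 (prior 1/3): the attendant opened locker 5, so this case is ruled out; weight (1/3)·0 = 0.
The weights sum to 19/90.
So P(the prize voucher in locker 4 | the attendant opened locker 5) = (2/45) / (19/90) = 4/19.

4/19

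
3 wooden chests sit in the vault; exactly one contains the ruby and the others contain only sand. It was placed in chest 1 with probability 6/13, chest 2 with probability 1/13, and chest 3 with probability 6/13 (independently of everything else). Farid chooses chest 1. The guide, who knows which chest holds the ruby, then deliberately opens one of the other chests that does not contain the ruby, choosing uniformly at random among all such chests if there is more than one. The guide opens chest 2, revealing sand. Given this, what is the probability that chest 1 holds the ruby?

1/3

Consider each possible location of the ruby in turn.
If it is in chest 1 (prior 6/13): the guide has 2 equally likely choices, so probability 1/2; weight (6/13)·(1/2) = 3/13.
If it is in chest 2 (prior 1/13): the guide opened chest 2, so this case is ruled out; weight (1/13)·0 = 0.
If it is in chest 3 (prior 6/13): the guide has no choice, probability 1; weight (6/13)·1 = 6/13.
The weights sum to 9/13.
So P(the ruby in chest 1 | the guide opened chest 2) = (3/13) / (9/13) = 1/3.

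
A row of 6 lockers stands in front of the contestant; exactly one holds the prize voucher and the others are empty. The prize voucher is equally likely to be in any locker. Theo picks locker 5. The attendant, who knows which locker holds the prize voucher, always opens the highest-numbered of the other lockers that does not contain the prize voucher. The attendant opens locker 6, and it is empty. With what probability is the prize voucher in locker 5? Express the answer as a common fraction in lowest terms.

1/5

Apply Bayes' rule, conditioning on where the prize voucher actually is.
If it is in any of lockers 1, 2, 3, 4, and 5 (prior 1/6 each): locker 6 is the highest-numbered option available, probability 1; weight (1/6)·1 = 1/6 each.
If it is in locker 6 (prior 1/6): the attendant opened locker 6, so this case is ruled out; weight (1/6)·0 = 0.
The weights sum to 5/6.
So P(the prize voucher in locker 5 | the attendant opened locker 6) = (1/6) / (5/6) = 1/5.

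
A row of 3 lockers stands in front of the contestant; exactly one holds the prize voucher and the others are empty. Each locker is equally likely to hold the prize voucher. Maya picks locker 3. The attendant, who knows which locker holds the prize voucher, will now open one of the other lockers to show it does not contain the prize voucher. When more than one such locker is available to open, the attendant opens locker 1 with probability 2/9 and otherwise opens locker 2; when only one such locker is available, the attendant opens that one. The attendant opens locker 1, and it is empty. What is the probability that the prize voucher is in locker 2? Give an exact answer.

9/11

Apply Bayes' rule, conditioning on where the prize voucher actually is.
If it is in locker 1 (prior 1/3): the attendant opened locker 1, so this case is ruled out; weight (1/3)·0 = 0.
If it is in locker 2 (prior 1/3): only locker 1 is available, probability 1; weight (1/3)·1 = 1/3.
If it is in locker 3 (prior 1/3): locker 1 is available, opened with probability 2/9; weight (1/3)·(2/9) = 2/27.
The weights sum to 11/27.
So P(the prize voucher in locker 2 | the attendant opened locker 1) = (1/3) / (11/27) = 9/11.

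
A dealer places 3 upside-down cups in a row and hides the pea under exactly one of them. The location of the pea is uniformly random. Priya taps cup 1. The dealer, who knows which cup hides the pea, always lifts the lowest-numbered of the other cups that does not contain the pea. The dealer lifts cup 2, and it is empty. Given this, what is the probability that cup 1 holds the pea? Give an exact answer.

1/2

Consider each possible location of the pea in turn.
If it is under either of cups 1 and 3 (prior 1/3 each): cup 2 is the lowest-numbered option available, probability 1; weight (1/3)·1 = 1/3 each.
If it is under cup 2 (prior 1/3): the dealer opened cup 2, so this case is ruled out; weight (1/3)·0 = 0.
The weights sum to 2/3.
So P(the pea under cup 1 | the dealer opened cup 2) = (1/3) / (2/3) = 1/2.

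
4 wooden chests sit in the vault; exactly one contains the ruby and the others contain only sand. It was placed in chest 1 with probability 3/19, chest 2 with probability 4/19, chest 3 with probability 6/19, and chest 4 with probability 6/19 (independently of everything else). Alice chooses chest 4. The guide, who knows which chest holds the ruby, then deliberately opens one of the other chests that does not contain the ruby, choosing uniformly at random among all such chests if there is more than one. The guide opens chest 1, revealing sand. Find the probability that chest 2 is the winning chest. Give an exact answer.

Condition on the true location of the ruby.
If it is in chest 1 (prior 3/19): the guide opened chest 1, so this case is ruled out; weight (3/19)·0 = 0.
If it is in chest 2 (prior 4/19): the guide has 2 equally likely choices, so probability 1/2; weight (4/19)·(1/2) = 2/19.
If it is in chest 3 (prior 6/19): the guide has 2 equally likely choices, so probability 1/2; weight (6/19)·(1/2) = 3/19.
If it is in chest 4 (prior 6/19): the guide has 3 equally likely choices, so probability 1/3; weight (6/19)·(1/3) = 2/19.
The weights sum to 7/19.
So P(the ruby in chest 2 | the guide opened chest 1) = (2/19) / (7/19) = 2/7.

2/7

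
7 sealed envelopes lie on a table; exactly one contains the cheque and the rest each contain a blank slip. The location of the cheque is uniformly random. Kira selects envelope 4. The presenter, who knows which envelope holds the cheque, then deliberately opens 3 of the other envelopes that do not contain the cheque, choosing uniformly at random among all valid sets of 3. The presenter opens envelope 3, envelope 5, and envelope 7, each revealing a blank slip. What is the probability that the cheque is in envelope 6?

2/7

Condition on the true location of the cheque.
If it is in any of envelopes 1, 2, and 6 (prior 1/7 each): the presenter has 10 equally likely choices, so probability 1/10; weight (1/7)·(1/10) = 1/70 each.
If it is in any of envelopes 3, 5, and 7 (prior 1/7 each): that envelope was opened and seen not to hold the prize — ruled out; weight (1/7)·0 = 0 each.
If it is in envelope 4 (prior 1/7): the presenter has 20 equally likely choices, so probability 1/20; weight (1/7)·(1/20) = 1/140.
The weights sum to 1/20.
So P(the cheque in envelope 6 | the presenter opened envelope 3, envelope 5, and envelope 7) = (1/70) / (1/20) = 2/7.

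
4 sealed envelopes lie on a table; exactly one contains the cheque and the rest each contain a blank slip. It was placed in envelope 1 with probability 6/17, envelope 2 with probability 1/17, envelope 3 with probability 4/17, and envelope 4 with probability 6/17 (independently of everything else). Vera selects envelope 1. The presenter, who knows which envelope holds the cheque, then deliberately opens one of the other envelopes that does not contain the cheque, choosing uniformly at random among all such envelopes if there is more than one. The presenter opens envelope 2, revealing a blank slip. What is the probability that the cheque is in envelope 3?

2/7

Apply Bayes' rule, conditioning on where the cheque actually is.
If it is in envelope 1 (prior 6/17): the presenter has 3 equally likely choices, so probability 1/3; weight (6/17)·(1/3) = 2/17.
If it is in envelope 2 (prior 1/17): the presenter opened envelope 2, so this case is ruled out; weight (1/17)·0 = 0.
If it is in envelope 3 (prior 4/17): the presenter has 2 equally likely choices, so probability 1/2; weight (4/17)·(1/2) = 2/17.
If it is in envelope 4 (prior 6/17): the presenter has 2 equally likely choices, so probability 1/2; weight (6/17)·(1/2) = 3/17.
The weights sum to 7/17.
So P(the cheque in envelope 3 | the presenter opened envelope 2) = (2/17) / (7/17) = 2/7.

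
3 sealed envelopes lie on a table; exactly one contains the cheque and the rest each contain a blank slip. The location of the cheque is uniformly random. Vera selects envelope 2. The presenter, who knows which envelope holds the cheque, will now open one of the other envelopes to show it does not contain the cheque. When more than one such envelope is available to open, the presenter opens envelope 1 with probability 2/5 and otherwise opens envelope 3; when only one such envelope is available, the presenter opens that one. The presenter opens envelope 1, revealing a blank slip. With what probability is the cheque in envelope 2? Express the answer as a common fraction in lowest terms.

Condition on the true location of the cheque.
If it is in envelope 1 (prior 1/3): the presenter opened envelope 1, so this case is ruled out; weight (1/3)·0 = 0.
If it is in envelope 2 (prior 1/3): envelope 1 is available, opened with probability 2/5; weight (1/3)·(2/5) = 2/15.
If it is in envelope 3 (prior 1/3): only envelope 1 is available, probability 1; weight (1/3)·1 = 1/3.
The weights sum to 7/15.
So P(the cheque in envelope 2 | the presenter opened envelope 1) = (2/15) / (7/15) = 2/7.

2/7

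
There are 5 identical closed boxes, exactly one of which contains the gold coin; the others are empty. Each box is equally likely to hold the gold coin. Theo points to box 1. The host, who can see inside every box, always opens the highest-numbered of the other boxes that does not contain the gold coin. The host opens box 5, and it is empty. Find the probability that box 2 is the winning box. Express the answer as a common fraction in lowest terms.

1/4

Condition on the true location of the gold coin.
If it is in any of boxes 1, 2, 3, and 4 (prior 1/5 each): box 5 is the highest-numbered option available, probability 1; weight (1/5)·1 = 1/5 each.
If it is in box 5 (prior 1/5): the host opened box 5, so this case is ruled out; weight (1/5)·0 = 0.
The weights sum to 4/5.
So P(the gold coin in box 2 | the host opened box 5) = (1/5) / (4/5) = 1/4.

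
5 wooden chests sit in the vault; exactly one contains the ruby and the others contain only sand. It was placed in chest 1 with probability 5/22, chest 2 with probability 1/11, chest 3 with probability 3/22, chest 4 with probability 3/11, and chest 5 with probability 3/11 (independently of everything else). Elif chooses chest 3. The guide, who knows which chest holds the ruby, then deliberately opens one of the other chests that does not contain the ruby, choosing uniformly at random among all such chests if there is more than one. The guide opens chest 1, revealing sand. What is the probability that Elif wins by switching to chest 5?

Consider each possible location of the ruby in turn.
If it is in chest 1 (prior 5/22): the guide opened chest 1, so this case is ruled out; weight (5/22)·0 = 0.
If it is in chest 2 (prior 1/11): the guide has 3 equally likely choices, so probability 1/3; weight (1/11)·(1/3) = 1/33.
If it is in chest 3 (prior 3/22): the guide has 4 equally likely choices, so probability 1/4; weight (3/22)·(1/4) = 3/88.
If it is in either of chests 4 and 5 (prior 3/11 each): the guide has 3 equally likely choices, so probability 1/3; weight (3/11)·(1/3) = 1/11 each.
The weights sum to 65/264.
So P(the ruby in chest 5 | the guide opened chest 1) = (1/11) / (65/264) = 24/65.

24/65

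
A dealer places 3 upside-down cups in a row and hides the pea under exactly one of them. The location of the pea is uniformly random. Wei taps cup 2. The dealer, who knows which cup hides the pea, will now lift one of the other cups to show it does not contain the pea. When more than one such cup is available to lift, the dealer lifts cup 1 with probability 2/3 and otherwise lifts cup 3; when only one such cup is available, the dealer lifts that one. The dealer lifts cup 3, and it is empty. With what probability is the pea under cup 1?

3/4

Condition on the true location of the pea.
If it is under cup 1 (prior 1/3): only cup 3 is available, probability 1; weight (1/3)·1 = 1/3.
If it is under cup 2 (prior 1/3): cup 1 is available but not opened, probability 1/3; weight (1/3)·(1/3) = 1/9.
If it is under cup 3 (prior 1/3): the dealer opened cup 3, so this case is ruled out; weight (1/3)·0 = 0.
The weights sum to 4/9.
So P(the pea under cup 1 | the dealer opened cup 3) = (1/3) / (4/9) = 3/4.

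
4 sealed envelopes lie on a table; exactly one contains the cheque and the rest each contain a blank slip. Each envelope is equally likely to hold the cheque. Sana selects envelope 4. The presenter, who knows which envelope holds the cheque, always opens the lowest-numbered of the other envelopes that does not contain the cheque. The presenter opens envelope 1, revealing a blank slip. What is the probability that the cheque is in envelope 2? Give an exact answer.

Consider each possible location of the cheque in turn.
If it is in envelope 1 (prior 1/4): the presenter opened envelope 1, so this case is ruled out; weight (1/4)·0 = 0.
If it is in any of envelopes 2, 3, and 4 (prior 1/4 each): envelope 1 is the lowest-numbered option available, probability 1; weight (1/4)·1 = 1/4 each.
The weights sum to 3/4.
So P(the cheque in envelope 2 | the presenter opened envelope 1) = (1/4) / (3/4) = 1/3.

1/3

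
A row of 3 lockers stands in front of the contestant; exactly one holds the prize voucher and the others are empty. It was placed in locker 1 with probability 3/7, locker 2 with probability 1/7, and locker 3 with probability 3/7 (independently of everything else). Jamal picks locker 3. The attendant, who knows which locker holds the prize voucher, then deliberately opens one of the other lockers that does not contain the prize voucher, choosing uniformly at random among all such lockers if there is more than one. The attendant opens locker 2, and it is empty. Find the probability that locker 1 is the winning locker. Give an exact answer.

2/3

Condition on the true location of the prize voucher.
If it is in locker 1 (prior 3/7): the attendant has no choice, probability 1; weight (3/7)·1 = 3/7.
If it is in locker 2 (prior 1/7): the attendant opened locker 2, so this case is ruled out; weight (1/7)·0 = 0.
If it is in locker 3 (prior 3/7): the attendant has 2 equally likely choices, so probability 1/2; weight (3/7)·(1/2) = 3/14.
The weights sum to 9/14.
So P(the prize voucher in locker 1 | the attendant opened locker 2) = (3/7) / (9/14) = 2/3.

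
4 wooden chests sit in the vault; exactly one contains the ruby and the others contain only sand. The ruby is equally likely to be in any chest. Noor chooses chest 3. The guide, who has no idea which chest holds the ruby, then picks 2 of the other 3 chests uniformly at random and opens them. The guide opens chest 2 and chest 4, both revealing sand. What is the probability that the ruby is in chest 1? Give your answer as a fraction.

1/2

Because the guide chose which chests to open without knowing where the ruby is, the choice is independent of the prize location. Learning that none of the 2 opened chests holds the ruby simply rules out those 2 locations and leaves the remaining 2 chests still equally likely by symmetry.
So P(the ruby in chest 1) = 1/2.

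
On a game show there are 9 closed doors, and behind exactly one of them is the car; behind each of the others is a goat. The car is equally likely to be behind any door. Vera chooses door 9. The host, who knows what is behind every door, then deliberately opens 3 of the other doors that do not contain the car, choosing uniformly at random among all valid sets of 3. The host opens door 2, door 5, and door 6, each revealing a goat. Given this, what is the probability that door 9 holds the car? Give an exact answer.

1/9

Condition on the true location of the car.
If it is behind any of doors 1, 3, 4, 7, and 8 (prior 1/9 each): the host has 35 equally likely choices, so probability 1/35; weight (1/9)·(1/35) = 1/315 each.
If it is behind any of doors 2, 5, and 6 (prior 1/9 each): that door was opened and seen not to hold the prize — ruled out; weight (1/9)·0 = 0 each.
If it is behind door 9 (prior 1/9): the host has 56 equally likely choices, so probability 1/56; weight (1/9)·(1/56) = 1/504.
The weights sum to 1/56.
So P(the car behind door 9 | the host opened door 2, door 5, and door 6) = (1/504) / (1/56) = 1/9.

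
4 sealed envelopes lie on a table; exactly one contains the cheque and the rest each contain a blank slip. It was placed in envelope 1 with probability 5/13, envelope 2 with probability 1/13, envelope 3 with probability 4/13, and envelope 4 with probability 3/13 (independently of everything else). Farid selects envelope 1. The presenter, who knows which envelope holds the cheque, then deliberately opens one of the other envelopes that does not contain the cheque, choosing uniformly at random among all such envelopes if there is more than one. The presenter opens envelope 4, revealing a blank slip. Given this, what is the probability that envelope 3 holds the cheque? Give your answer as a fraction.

12/25

Condition on the true location of the cheque.
If it is in envelope 1 (prior 5/13): the presenter has 3 equally likely choices, so probability 1/3; weight (5/13)·(1/3) = 5/39.
If it is in envelope 2 (prior 1/13): the presenter has 2 equally likely choices, so probability 1/2; weight (1/13)·(1/2) = 1/26.
If it is in envelope 3 (prior 4/13): the presenter has 2 equally likely choices, so probability 1/2; weight (4/13)·(1/2) = 2/13.
If it is in envelope 4 (prior 3/13): the presenter opened envelope 4, so this case is ruled out; weight (3/13)·0 = 0.
The weights sum to 25/78.
So P(the cheque in envelope 3 | the presenter opened envelope 4) = (2/13) / (25/78) = 12/25.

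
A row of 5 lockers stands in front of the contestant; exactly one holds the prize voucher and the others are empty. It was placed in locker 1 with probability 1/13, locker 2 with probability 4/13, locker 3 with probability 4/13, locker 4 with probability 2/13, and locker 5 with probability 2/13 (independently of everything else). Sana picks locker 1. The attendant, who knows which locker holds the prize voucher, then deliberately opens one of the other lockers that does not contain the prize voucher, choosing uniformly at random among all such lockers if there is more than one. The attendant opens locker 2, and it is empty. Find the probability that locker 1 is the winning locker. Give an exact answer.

Condition on the true location of the prize voucher.
If it is in locker 1 (prior 1/13): the attendant has 4 equally likely choices, so probability 1/4; weight (1/13)·(1/4) = 1/52.
If it is in locker 2 (prior 4/13): the attendant opened locker 2, so this case is ruled out; weight (4/13)·0 = 0.
If it is in locker 3 (prior 4/13): the attendant has 3 equally likely choices, so probability 1/3; weight (4/13)·(1/3) = 4/39.
If it is in either of lockers 4 and 5 (prior 2/13 each): the attendant has 3 equally likely choices, so probability 1/3; weight (2/13)·(1/3) = 2/39 each.
The weights sum to 35/156.
So P(the prize voucher in locker 1 | the attendant opened locker 2) = (1/52) / (35/156) = 3/35.

3/35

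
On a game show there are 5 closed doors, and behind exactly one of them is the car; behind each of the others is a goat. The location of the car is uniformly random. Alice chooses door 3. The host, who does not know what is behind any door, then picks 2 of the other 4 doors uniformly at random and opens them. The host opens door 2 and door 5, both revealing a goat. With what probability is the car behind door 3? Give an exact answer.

1/3

Apply Bayes' rule, conditioning on where the car actually is.
If it is behind any of doors 1, 3, and 4 (prior 1/5 each): the host picks exactly this set with probability 1/6 regardless, and none is the prize; weight (1/5)·(1/6) = 1/30 each.
If it is behind either of doors 2 and 5 (prior 1/5 each): that door was opened and seen not to hold the prize — ruled out; weight (1/5)·0 = 0 each.
The weights sum to 1/10.
So P(the car behind door 3 | the host opened door 2 and door 5) = (1/30) / (1/10) = 1/3.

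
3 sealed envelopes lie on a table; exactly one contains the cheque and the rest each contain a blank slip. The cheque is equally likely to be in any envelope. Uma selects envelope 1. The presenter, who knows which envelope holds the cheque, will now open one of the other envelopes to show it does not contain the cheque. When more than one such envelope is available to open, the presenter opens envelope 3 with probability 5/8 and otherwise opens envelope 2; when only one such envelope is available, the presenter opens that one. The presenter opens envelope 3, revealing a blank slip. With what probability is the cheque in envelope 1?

Consider each possible location of the cheque in turn.
If it is in envelope 1 (prior 1/3): envelope 3 is available, opened with probability 5/8; weight (1/3)·(5/8) = 5/24.
If it is in envelope 2 (prior 1/3): only envelope 3 is available, probability 1; weight (1/3)·1 = 1/3.
If it is in envelope 3 (prior 1/3): the presenter opened envelope 3, so this case is ruled out; weight (1/3)·0 = 0.
The weights sum to 13/24.
So P(the cheque in envelope 1 | the presenter opened envelope 3) = (5/24) / (13/24) = 5/13.

5/13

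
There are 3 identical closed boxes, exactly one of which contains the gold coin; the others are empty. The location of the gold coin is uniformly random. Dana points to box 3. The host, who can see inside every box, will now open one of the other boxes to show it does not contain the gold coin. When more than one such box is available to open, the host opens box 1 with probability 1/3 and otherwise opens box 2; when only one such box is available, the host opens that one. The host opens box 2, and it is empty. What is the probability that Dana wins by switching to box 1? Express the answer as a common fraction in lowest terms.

Consider each possible location of the gold coin in turn.
If it is in box 1 (prior 1/3): only box 2 is available, probability 1; weight (1/3)·1 = 1/3.
If it is in box 2 (prior 1/3): the host opened box 2, so this case is ruled out; weight (1/3)·0 = 0.
If it is in box 3 (prior 1/3): box 1 is available but not opened, probability 2/3; weight (1/3)·(2/3) = 2/9.
The weights sum to 5/9.
So P(the gold coin in box 1 | the host opened box 2) = (1/3) / (5/9) = 3/5.

3/5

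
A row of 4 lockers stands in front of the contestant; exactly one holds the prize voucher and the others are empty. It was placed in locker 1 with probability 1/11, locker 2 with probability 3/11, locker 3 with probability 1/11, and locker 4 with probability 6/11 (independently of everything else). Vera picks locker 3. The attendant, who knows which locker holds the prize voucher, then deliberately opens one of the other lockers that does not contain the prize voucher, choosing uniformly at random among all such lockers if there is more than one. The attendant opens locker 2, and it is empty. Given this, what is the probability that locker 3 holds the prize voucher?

Apply Bayes' rule, conditioning on where the prize voucher actually is.
If it is in locker 1 (prior 1/11): the attendant has 2 equally likely choices, so probability 1/2; weight (1/11)·(1/2) = 1/22.
If it is in locker 2 (prior 3/11): the attendant opened locker 2, so this case is ruled out; weight (3/11)·0 = 0.
If it is in locker 3 (prior 1/11): the attendant has 3 equally likely choices, so probability 1/3; weight (1/11)·(1/3) = 1/33.
If it is in locker 4 (prior 6/11): the attendant has 2 equally likely choices, so probability 1/2; weight (6/11)·(1/2) = 3/11.
The weights sum to 23/66.
So P(the prize voucher in locker 3 | the attendant opened locker 2) = (1/33) / (23/66) = 2/23.

2/23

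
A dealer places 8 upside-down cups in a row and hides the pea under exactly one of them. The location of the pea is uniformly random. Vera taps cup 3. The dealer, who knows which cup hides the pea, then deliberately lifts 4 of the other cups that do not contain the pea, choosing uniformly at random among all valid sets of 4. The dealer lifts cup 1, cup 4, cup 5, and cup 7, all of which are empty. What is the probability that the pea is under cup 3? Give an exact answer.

1/8

Condition on the true location of the pea.
If it is under any of cups 1, 4, 5, and 7 (prior 1/8 each): that cup was opened and seen not to hold the prize — ruled out; weight (1/8)·0 = 0 each.
If it is under any of cups 2, 6, and 8 (prior 1/8 each): the dealer has 15 equally likely choices, so probability 1/15; weight (1/8)·(1/15) = 1/120 each.
If it is under cup 3 (prior 1/8): the dealer has 35 equally likely choices, so probability 1/35; weight (1/8)·(1/35) = 1/280.
The weights sum to 1/35.
So P(the pea under cup 3 | the dealer opened cup 1, cup 4, cup 5, and cup 7) = (1/280) / (1/35) = 1/8.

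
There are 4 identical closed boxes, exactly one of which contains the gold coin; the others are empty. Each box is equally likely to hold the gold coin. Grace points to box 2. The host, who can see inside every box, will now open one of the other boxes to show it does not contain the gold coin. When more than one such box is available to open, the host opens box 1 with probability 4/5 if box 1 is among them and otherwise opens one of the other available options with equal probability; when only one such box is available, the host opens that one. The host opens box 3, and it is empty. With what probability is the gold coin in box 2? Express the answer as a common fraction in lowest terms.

Apply Bayes' rule, conditioning on where the gold coin actually is.
If it is in box 1 (prior 1/4): box 1 holds the prize so is unavailable; the host chooses uniformly among the 2 others, probability 1/2; weight (1/4)·(1/2) = 1/8.
If it is in box 2 (prior 1/4): box 1 is available but not opened; box 3 gets probability (1 − 4/5)/2 = 1/10; weight (1/4)·(1/10) = 1/40.
If it is in box 3 (prior 1/4): the host opened box 3, so this case is ruled out; weight (1/4)·0 = 0.
If it is in box 4 (prior 1/4): box 1 is available but not opened, probability 1/5; weight (1/4)·(1/5) = 1/20.
The weights sum to 1/5.
So P(the gold coin in box 2 | the host opened box 3) = (1/40) / (1/5) = 1/8.

1/8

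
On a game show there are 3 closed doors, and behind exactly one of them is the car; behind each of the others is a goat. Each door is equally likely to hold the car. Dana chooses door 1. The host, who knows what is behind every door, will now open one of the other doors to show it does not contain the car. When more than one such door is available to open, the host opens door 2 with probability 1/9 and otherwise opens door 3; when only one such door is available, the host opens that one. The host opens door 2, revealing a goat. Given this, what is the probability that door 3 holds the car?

Consider each possible location of the car in turn.
If it is behind door 1 (prior 1/3): door 2 is available, opened with probability 1/9; weight (1/3)·(1/9) = 1/27.
If it is behind door 2 (prior 1/3): the host opened door 2, so this case is ruled out; weight (1/3)·0 = 0.
If it is behind door 3 (prior 1/3): only door 2 is available, probability 1; weight (1/3)·1 = 1/3.
The weights sum to 10/27.
So P(the car behind door 3 | the host opened door 2) = (1/3) / (10/27) = 9/10.

9/10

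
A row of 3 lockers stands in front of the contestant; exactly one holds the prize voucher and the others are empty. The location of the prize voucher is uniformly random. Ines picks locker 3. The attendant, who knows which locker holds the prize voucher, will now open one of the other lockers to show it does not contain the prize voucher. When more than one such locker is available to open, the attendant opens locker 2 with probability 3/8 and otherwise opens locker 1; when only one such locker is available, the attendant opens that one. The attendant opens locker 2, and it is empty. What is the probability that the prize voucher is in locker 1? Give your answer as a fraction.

8/11

Consider each possible location of the prize voucher in turn.
If it is in locker 1 (prior 1/3): only locker 2 is available, probability 1; weight (1/3)·1 = 1/3.
If it is in locker 2 (prior 1/3): the attendant opened locker 2, so this case is ruled out; weight (1/3)·0 = 0.
If it is in locker 3 (prior 1/3): locker 2 is available, opened with probability 3/8; weight (1/3)·(3/8) = 1/8.
The weights sum to 11/24.
So P(the prize voucher in locker 1 | the attendant opened locker 2) = (1/3) / (11/24) = 8/11.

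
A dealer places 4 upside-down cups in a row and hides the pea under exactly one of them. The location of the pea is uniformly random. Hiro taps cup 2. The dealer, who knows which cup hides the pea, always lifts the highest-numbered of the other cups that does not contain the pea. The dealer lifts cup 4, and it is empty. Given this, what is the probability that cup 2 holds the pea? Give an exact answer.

1/3

Consider each possible location of the pea in turn.
If it is under any of cups 1, 2, and 3 (prior 1/4 each): cup 4 is the highest-numbered option available, probability 1; weight (1/4)·1 = 1/4 each.
If it is under cup 4 (prior 1/4): the dealer opened cup 4, so this case is ruled out; weight (1/4)·0 = 0.
The weights sum to 3/4.
So P(the pea under cup 2 | the dealer opened cup 4) = (1/4) / (3/4) = 1/3.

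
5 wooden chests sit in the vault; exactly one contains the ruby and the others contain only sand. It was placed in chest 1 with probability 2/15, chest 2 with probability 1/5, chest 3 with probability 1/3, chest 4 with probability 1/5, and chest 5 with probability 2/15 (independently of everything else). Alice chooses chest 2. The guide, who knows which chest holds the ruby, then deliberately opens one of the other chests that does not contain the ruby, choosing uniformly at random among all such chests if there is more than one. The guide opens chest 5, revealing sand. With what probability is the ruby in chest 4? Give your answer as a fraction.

Condition on the true location of the ruby.
If it is in chest 1 (prior 2/15): the guide has 3 equally likely choices, so probability 1/3; weight (2/15)·(1/3) = 2/45.
If it is in chest 2 (prior 1/5): the guide has 4 equally likely choices, so probability 1/4; weight (1/5)·(1/4) = 1/20.
If it is in chest 3 (prior 1/3): the guide has 3 equally likely choices, so probability 1/3; weight (1/3)·(1/3) = 1/9.
If it is in chest 4 (prior 1/5): the guide has 3 equally likely choices, so probability 1/3; weight (1/5)·(1/3) = 1/15.
If it is in chest 5 (prior 2/15): the guide opened chest 5, so this case is ruled out; weight (2/15)·0 = 0.
The weights sum to 49/180.
So P(the ruby in chest 4 | the guide opened chest 5) = (1/15) / (49/180) = 12/49.

12/49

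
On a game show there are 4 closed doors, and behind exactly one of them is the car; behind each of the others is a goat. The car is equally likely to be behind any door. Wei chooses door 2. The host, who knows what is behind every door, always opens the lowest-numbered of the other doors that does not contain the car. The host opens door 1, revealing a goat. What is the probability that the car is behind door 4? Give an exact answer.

1/3

Apply Bayes' rule, conditioning on where the car actually is.
If it is behind door 1 (prior 1/4): the host opened door 1, so this case is ruled out; weight (1/4)·0 = 0.
If it is behind any of doors 2, 3, and 4 (prior 1/4 each): door 1 is the lowest-numbered option available, probability 1; weight (1/4)·1 = 1/4 each.
The weights sum to 3/4.
So P(the car behind door 4 | the host opened door 1) = (1/4) / (3/4) = 1/3.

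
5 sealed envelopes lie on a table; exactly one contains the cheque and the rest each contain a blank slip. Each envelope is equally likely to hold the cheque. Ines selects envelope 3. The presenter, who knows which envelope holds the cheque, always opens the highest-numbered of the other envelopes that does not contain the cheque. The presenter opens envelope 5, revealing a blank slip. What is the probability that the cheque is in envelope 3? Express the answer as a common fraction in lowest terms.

1/4

Consider each possible location of the cheque in turn.
If it is in any of envelopes 1, 2, 3, and 4 (prior 1/5 each): envelope 5 is the highest-numbered option available, probability 1; weight (1/5)·1 = 1/5 each.
If it is in envelope 5 (prior 1/5): the presenter opened envelope 5, so this case is ruled out; weight (1/5)·0 = 0.
The weights sum to 4/5.
So P(the cheque in envelope 3 | the presenter opened envelope 5) = (1/5) / (4/5) = 1/4.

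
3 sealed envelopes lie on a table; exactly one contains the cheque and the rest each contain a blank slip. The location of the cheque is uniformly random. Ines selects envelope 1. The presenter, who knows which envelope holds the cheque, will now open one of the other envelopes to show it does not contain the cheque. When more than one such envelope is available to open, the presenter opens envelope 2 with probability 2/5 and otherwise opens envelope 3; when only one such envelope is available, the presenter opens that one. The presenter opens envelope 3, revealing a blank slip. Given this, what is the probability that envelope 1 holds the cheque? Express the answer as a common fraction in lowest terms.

3/8

Condition on the true location of the cheque.
If it is in envelope 1 (prior 1/3): envelope 2 is available but not opened, probability 3/5; weight (1/3)·(3/5) = 1/5.
If it is in envelope 2 (prior 1/3): only envelope 3 is available, probability 1; weight (1/3)·1 = 1/3.
If it is in envelope 3 (prior 1/3): the presenter opened envelope 3, so this case is ruled out; weight (1/3)·0 = 0.
The weights sum to 8/15.
So P(the cheque in envelope 1 | the presenter opened envelope 3) = (1/5) / (8/15) = 3/8.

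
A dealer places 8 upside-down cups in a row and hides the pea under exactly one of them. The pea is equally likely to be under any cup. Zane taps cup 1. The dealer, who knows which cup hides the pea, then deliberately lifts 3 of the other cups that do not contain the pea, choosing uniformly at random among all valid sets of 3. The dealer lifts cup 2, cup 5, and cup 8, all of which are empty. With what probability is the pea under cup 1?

1/8

Apply Bayes' rule, conditioning on where the pea actually is.
If it is under cup 1 (prior 1/8): the dealer has 35 equally likely choices, so probability 1/35; weight (1/8)·(1/35) = 1/280.
If it is under any of cups 2, 5, and 8 (prior 1/8 each): that cup was opened and seen not to hold the prize — ruled out; weight (1/8)·0 = 0 each.
If it is under any of cups 3, 4, 6, and 7 (prior 1/8 each): the dealer has 20 equally likely choices, so probability 1/20; weight (1/8)·(1/20) = 1/160 each.
The weights sum to 1/35.
So P(the pea under cup 1 | the dealer opened cup 2, cup 5, and cup 8) = (1/280) / (1/35) = 1/8.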